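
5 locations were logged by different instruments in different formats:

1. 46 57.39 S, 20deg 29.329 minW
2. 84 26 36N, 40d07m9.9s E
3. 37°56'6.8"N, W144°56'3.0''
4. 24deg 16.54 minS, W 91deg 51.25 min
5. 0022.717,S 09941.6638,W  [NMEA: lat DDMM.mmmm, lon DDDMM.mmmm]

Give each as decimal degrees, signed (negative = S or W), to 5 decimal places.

1. -46.95650, -20.48882
2. 84.44333, 40.11942
3. 37.93522, -144.93417
4. -24.27567, -91.85417
5. -0.37862, -99.69440

Point 1:
  φ: 57.39′ = 0.956500°; total 46.956500
  S → negative
  Lon: 20 + 29.329/60 = 20.488817
  W ⇒ negate
Point 2:
  φ: 26′ + 36″ = 26.60000′; 84 + 26.60000/60 = 84.443333
  N ⇒ keep positive
  λ: 40° + 7/60 + 9.9/3600 = 40 + 0.116667 + 0.002750 = 40.119417
  E → positive
Point 3:
  Lat: 37 + 56/60 + 6.8/3600 = 37.935222
  N ⇒ keep positive
  Lon: 144 + 56/60 + 3/3600 = 144.934167
  W ⇒ negate
Point 4:
  φ: 24 + 16.54/60 = 24.275667
  S → negative
  λ: 91 + 51.25/60 = 91.854167
  hemisphere W, so the sign is −
Point 5:
  φ: split at 2 digits → 00° and 22.717′; 0 + 22.717/60 = 0.378617
  S → negative
  Lon: degrees = first 3 digits = 99, minutes = 41.6638; 99 + 41.6638/60 = 99.694397
  W → negative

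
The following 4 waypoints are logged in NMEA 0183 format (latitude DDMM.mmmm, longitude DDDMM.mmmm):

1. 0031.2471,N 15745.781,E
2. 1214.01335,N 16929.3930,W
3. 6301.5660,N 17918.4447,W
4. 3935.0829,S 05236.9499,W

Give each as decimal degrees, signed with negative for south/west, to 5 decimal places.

Point 1:
  Latitude: degrees = first 2 digits = 0, minutes = 31.2471; 0 + 31.2471/60 = 0.520785
  N ⇒ keep positive
  λ: split at 3 digits → 157° and 45.781′; 157 + 45.781/60 = 157.763017
  E ⇒ keep positive
Point 2:
  φ: split at 2 digits → 12° and 14.01335′; 12 + 14.01335/60 = 12.233556
  N → positive
  Longitude: split at 3 digits → 169° and 29.393′; 169 + 29.393/60 = 169.489883
  hemisphere W, so the sign is −
Point 3:
  φ: degrees = first 2 digits = 63, minutes = 1.566; 63 + 1.566/60 = 63.026100
  N ⇒ keep positive
  Longitude: degrees = first 3 digits = 179, minutes = 18.4447; 179 + 18.4447/60 = 179.307412
  W ⇒ negate
Point 4:
  Lat: degrees = first 2 digits = 39, minutes = 35.0829; 39 + 35.0829/60 = 39.584715
  S → negative
  Lon: split at 3 digits → 052° and 36.9499′; 52 + 36.9499/60 = 52.615832
  W → negative

1. 0.52079, 157.76302
2. 12.23356, -169.48988
3. 63.02610, -179.30741
4. -39.58472, -52.61583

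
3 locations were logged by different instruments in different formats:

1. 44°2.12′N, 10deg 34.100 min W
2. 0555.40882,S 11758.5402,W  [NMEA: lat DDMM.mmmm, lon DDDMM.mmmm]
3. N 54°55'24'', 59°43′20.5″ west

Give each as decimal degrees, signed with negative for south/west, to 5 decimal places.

1. 44.03533, -10.56833
2. -5.92348, -117.97567
3. 54.92333, -59.72236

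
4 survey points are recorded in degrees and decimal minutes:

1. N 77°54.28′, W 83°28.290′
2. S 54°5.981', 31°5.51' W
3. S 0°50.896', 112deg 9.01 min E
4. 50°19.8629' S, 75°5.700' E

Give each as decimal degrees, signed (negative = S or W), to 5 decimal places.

Point 1:
  φ: 54.28′ = 0.904667°; total 77.904667
  N → positive
  Lon: 83 + 28.29/60 = 83.471500
  W ⇒ negate
Point 2:
  Latitude: 5.981′ = 0.099683°; total 54.099683
  hemisphere S, so the sign is −
  λ: 31 + 5.51/60 = 31.091833
  hemisphere W, so the sign is −
Point 3:
  φ: 0 + 50.896/60 = 0.848267
  S → negative
  Lon: 112 + 9.01/60 = 112.150167
  E → positive
Point 4:
  φ: 19.8629′ = 0.331048°; total 50.331048
  hemisphere S, so the sign is −
  λ: 5.7′ = 0.095000°; total 75.095000
  E ⇒ keep positive

1. 77.90467, -83.47150
2. -54.09968, -31.09183
3. -0.84827, 112.15017
4. -50.33105, 75.09500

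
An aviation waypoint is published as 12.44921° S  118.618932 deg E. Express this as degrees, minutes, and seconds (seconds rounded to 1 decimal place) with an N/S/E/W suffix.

Lat: 0.449210 × 60 = 26.95260′ → 26′, remainder × 60 = 57.156″
Lon: 0.618932 × 60 = 37.13592′ → 37′, remainder × 60 = 8.155″

12°26′57.2″ S, 118°37′8.2″ E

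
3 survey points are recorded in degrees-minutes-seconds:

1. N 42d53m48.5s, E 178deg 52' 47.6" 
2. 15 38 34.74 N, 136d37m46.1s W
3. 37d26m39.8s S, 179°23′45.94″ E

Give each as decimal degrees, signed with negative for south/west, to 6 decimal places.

1. 42.896806, 178.879889
2. 15.642983, -136.629472
3. -37.444389, 179.396094

Point 1:
  Latitude: 42 + 53/60 + 48.5/3600 = 42.8968056
  N ⇒ keep positive
  Lon: 52′ + 47.6″ = 52.79333′; 178 + 52.79333/60 = 178.8798889
  E → positive
Point 2:
  Latitude: 15 + 38/60 + 34.74/3600 = 15.6429833
  N → positive
  λ: 136° + 37/60 + 46.1/3600 = 136 + 0.616667 + 0.012806 = 136.6294722
  W ⇒ negate
Point 3:
  Latitude: 37° + 26/60 + 39.8/3600 = 37 + 0.433333 + 0.011056 = 37.4443889
  S → negative
  Longitude: 23′ + 45.94″ = 23.76567′; 179 + 23.76567/60 = 179.3960944
  E ⇒ keep positive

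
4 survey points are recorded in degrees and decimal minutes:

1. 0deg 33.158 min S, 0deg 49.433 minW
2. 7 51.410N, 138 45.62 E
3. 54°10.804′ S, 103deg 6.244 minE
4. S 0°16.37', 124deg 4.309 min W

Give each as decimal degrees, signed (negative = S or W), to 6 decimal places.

1. -0.552633, -0.823883
2. 7.856833, 138.760333
3. -54.180067, 103.104067
4. -0.272833, -124.071817

Point 1:
  Latitude: 33.158′ = 0.552633°; total 0.5526333
  S ⇒ negate
  λ: 0 + 49.433/60 = 0.8238833
  W ⇒ negate
Point 2:
  φ: 51.41′ = 0.856833°; total 7.8568333
  N ⇒ keep positive
  λ: 138 + 45.62/60 = 138.7603333
  E ⇒ keep positive
Point 3:
  φ: 10.804′ = 0.180067°; total 54.1800667
  S → negative
  Longitude: 103 + 6.244/60 = 103.1040667
  E ⇒ keep positive
Point 4:
  Latitude: 0 + 16.37/60 = 0.2728333
  hemisphere S, so the sign is −
  λ: 4.309′ = 0.071817°; total 124.0718167
  hemisphere W, so the sign is −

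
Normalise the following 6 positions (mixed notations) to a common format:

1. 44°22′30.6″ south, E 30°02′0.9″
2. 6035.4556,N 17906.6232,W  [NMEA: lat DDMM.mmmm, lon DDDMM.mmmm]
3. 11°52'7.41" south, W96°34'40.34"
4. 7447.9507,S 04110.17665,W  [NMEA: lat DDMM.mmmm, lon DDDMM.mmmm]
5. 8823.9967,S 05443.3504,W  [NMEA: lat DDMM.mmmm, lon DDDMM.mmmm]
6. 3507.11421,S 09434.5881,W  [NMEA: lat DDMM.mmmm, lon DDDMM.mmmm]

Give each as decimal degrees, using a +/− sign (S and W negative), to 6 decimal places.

1. -44.375167, 30.033583
2. 60.590927, -179.110387
3. -11.868725, -96.577872
4. -74.799178, -41.169611
5. -88.399945, -54.722507
6. -35.118570, -94.576468

Point 1:
  Latitude: 44° + 22/60 + 30.6/3600 = 44 + 0.366667 + 0.008500 = 44.3751667
  S ⇒ negate
  Longitude: 30° + 2/60 + 0.9/3600 = 30 + 0.033333 + 0.000250 = 30.0335833
  E ⇒ keep positive
Point 2:
  Lat: degrees = first 2 digits = 60, minutes = 35.4556; 60 + 35.4556/60 = 60.5909267
  N ⇒ keep positive
  Longitude: degrees = first 3 digits = 179, minutes = 6.6232; 179 + 6.6232/60 = 179.1103867
  W → negative
Point 3:
  Latitude: 11 + 52/60 + 7.41/3600 = 11.8687250
  hemisphere S, so the sign is −
  Longitude: 96° + 34/60 + 40.34/3600 = 96 + 0.566667 + 0.011206 = 96.5778722
  W → negative
Point 4:
  Latitude: split at 2 digits → 74° and 47.9507′; 74 + 47.9507/60 = 74.7991783
  hemisphere S, so the sign is −
  Lon: split at 3 digits → 041° and 10.17665′; 41 + 10.17665/60 = 41.1696108
  W ⇒ negate
Point 5:
  Lat: split at 2 digits → 88° and 23.9967′; 88 + 23.9967/60 = 88.3999450
  hemisphere S, so the sign is −
  Lon: degrees = first 3 digits = 54, minutes = 43.3504; 54 + 43.3504/60 = 54.7225067
  W ⇒ negate
Point 6:
  Latitude: degrees = first 2 digits = 35, minutes = 7.11421; 35 + 7.11421/60 = 35.1185702
  S → negative
  λ: degrees = first 3 digits = 94, minutes = 34.5881; 94 + 34.5881/60 = 94.5764683
  hemisphere W, so the sign is −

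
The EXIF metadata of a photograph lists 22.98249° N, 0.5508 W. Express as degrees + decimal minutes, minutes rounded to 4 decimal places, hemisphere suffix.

22° 58.9494′ N, 0° 33.0480′ W

Lat: minutes = (22.982490 − 22) × 60 = 58.949400
λ: minutes = (0.550800 − 0) × 60 = 33.048000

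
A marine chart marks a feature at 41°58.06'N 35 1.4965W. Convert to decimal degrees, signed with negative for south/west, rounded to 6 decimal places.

41.967667, -35.024942

Lat: 41 + 58.06/60 = 41.9676667
N ⇒ keep positive
λ: 1.4965′ = 0.024942°; total 35.0249417
W ⇒ negate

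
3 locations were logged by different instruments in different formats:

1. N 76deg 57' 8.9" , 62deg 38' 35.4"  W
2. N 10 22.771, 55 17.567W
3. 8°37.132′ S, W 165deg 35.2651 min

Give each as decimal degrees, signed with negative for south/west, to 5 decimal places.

1. 76.95247, -62.64317
2. 10.37952, -55.29278
3. -8.61887, -165.58775

Point 1:
  Lat: 76° + 57/60 + 8.9/3600 = 76 + 0.950000 + 0.002472 = 76.952472
  N → positive
  λ: 38′ + 35.4″ = 38.59000′; 62 + 38.59000/60 = 62.643167
  hemisphere W, so the sign is −
Point 2:
  Lat: 10 + 22.771/60 = 10.379517
  N ⇒ keep positive
  Longitude: 55 + 17.567/60 = 55.292783
  W → negative
Point 3:
  φ: 8 + 37.132/60 = 8.618867
  S ⇒ negate
  λ: 165 + 35.2651/60 = 165.587752
  W → negative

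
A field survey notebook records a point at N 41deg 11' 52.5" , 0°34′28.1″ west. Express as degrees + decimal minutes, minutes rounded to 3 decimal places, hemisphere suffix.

φ: 11 + 52.5/60 = 11.87500′
λ: seconds/60 = 0.46833; minutes = 34 + 0.46833 = 34.46833

41° 11.875′ N, 0° 34.468′ W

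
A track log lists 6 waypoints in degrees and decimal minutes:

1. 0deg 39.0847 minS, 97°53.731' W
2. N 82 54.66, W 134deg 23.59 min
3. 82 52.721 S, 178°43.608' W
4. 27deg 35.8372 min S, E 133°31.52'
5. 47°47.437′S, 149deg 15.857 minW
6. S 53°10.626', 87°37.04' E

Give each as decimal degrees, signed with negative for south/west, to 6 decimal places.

Point 1:
  Latitude: 39.0847′ = 0.651412°; total 0.6514117
  hemisphere S, so the sign is −
  Lon: 97 + 53.731/60 = 97.8955167
  W ⇒ negate
Point 2:
  Lat: 54.66′ = 0.911000°; total 82.9110000
  N ⇒ keep positive
  Longitude: 23.59′ = 0.393167°; total 134.3931667
  W ⇒ negate
Point 3:
  Lat: 82 + 52.721/60 = 82.8786833
  S ⇒ negate
  λ: 178 + 43.608/60 = 178.7268000
  W → negative
Point 4:
  φ: 27 + 35.8372/60 = 27.5972867
  S ⇒ negate
  λ: 31.52′ = 0.525333°; total 133.5253333
  E ⇒ keep positive
Point 5:
  Lat: 47.437′ = 0.790617°; total 47.7906167
  S ⇒ negate
  Lon: 15.857′ = 0.264283°; total 149.2642833
  hemisphere W, so the sign is −
Point 6:
  Latitude: 53 + 10.626/60 = 53.1771000
  hemisphere S, so the sign is −
  λ: 87 + 37.04/60 = 87.6173333
  E ⇒ keep positive

1. -0.651412, -97.895517
2. 82.911000, -134.393167
3. -82.878683, -178.726800
4. -27.597287, 133.525333
5. -47.790617, -149.264283
6. -53.177100, 87.617333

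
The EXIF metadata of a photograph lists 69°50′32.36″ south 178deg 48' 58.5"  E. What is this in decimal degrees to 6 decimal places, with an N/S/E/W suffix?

Lat: 69 + 50/60 + 32.36/3600 = 69.8423222
Longitude: 178° + 48/60 + 58.5/3600 = 178 + 0.800000 + 0.016250 = 178.8162500

69.842322° S, 178.816250° E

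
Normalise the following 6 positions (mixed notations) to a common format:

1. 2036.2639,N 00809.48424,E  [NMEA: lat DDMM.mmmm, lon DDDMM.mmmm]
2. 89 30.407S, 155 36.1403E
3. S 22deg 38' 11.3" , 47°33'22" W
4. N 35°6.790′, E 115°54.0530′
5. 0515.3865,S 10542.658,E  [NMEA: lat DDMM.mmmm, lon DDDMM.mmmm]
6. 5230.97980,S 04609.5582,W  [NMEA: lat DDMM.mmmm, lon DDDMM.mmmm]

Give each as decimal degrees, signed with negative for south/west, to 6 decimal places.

1. 20.604398, 8.158071
2. -89.506783, 155.602338
3. -22.636472, -47.556111
4. 35.113167, 115.900883
5. -5.256442, 105.710967
6. -52.516330, -46.159303

Point 1:
  Lat: split at 2 digits → 20° and 36.2639′; 20 + 36.2639/60 = 20.6043983
  N → positive
  Longitude: degrees = first 3 digits = 8, minutes = 9.48424; 8 + 9.48424/60 = 8.1580707
  E → positive
Point 2:
  φ: 89 + 30.407/60 = 89.5067833
  hemisphere S, so the sign is −
  Longitude: 155 + 36.1403/60 = 155.6023383
  E ⇒ keep positive
Point 3:
  Latitude: 22 + 38/60 + 11.3/3600 = 22.6364722
  hemisphere S, so the sign is −
  Lon: 47° + 33/60 + 22/3600 = 47 + 0.550000 + 0.006111 = 47.5561111
  W ⇒ negate
Point 4:
  Lat: 35 + 6.79/60 = 35.1131667
  N ⇒ keep positive
  Lon: 115 + 54.053/60 = 115.9008833
  E ⇒ keep positive
Point 5:
  φ: split at 2 digits → 05° and 15.3865′; 5 + 15.3865/60 = 5.2564417
  S → negative
  Longitude: degrees = first 3 digits = 105, minutes = 42.658; 105 + 42.658/60 = 105.7109667
  E → positive
Point 6:
  Latitude: split at 2 digits → 52° and 30.9798′; 52 + 30.9798/60 = 52.5163300
  hemisphere S, so the sign is −
  Lon: split at 3 digits → 046° and 9.5582′; 46 + 9.5582/60 = 46.1593033
  hemisphere W, so the sign is −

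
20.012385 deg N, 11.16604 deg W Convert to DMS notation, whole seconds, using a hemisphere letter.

20°00′45″ N, 11°09′58″ W

Latitude: 0.012385° → 0.74310′; 0.74310 × 60 = 44.59″
Longitude: 0.166040 × 60 = 9.96240′ → 9′, remainder × 60 = 57.74″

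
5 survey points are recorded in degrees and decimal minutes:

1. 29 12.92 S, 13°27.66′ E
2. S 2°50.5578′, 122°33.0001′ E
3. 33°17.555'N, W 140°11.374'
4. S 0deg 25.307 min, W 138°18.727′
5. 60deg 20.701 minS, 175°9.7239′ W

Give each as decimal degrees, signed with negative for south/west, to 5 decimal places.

1. -29.21533, 13.46100
2. -2.84263, 122.55000
3. 33.29258, -140.18957
4. -0.42178, -138.31212
5. -60.34502, -175.16207

Point 1:
  Lat: 29 + 12.92/60 = 29.215333
  hemisphere S, so the sign is −
  Longitude: 13 + 27.66/60 = 13.461000
  E ⇒ keep positive
Point 2:
  Lat: 2 + 50.5578/60 = 2.842630
  S → negative
  λ: 33.0001′ = 0.550002°; total 122.550002
  E → positive
Point 3:
  Latitude: 17.555′ = 0.292583°; total 33.292583
  N → positive
  λ: 11.374′ = 0.189567°; total 140.189567
  W → negative
Point 4:
  Lat: 0 + 25.307/60 = 0.421783
  S → negative
  λ: 18.727′ = 0.312117°; total 138.312117
  W ⇒ negate
Point 5:
  Latitude: 60 + 20.701/60 = 60.345017
  S → negative
  Lon: 9.7239′ = 0.162065°; total 175.162065
  W ⇒ negate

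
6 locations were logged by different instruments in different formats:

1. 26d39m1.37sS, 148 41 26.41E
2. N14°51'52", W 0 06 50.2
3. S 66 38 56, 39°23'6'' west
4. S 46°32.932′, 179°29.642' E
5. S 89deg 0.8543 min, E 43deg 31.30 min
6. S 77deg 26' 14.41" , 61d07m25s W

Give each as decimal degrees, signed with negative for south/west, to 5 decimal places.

Point 1:
  Latitude: 26° + 39/60 + 1.37/3600 = 26 + 0.650000 + 0.000381 = 26.650381
  S ⇒ negate
  λ: 148 + 41/60 + 26.41/3600 = 148.690669
  E → positive
Point 2:
  Latitude: 14° + 51/60 + 52/3600 = 14 + 0.850000 + 0.014444 = 14.864444
  N → positive
  Lon: 6′ + 50.2″ = 6.83667′; 0 + 6.83667/60 = 0.113944
  W → negative
Point 3:
  φ: 66° + 38/60 + 56/3600 = 66 + 0.633333 + 0.015556 = 66.648889
  S → negative
  λ: 39° + 23/60 + 6/3600 = 39 + 0.383333 + 0.001667 = 39.385000
  W ⇒ negate
Point 4:
  Lat: 32.932′ = 0.548867°; total 46.548867
  S → negative
  Longitude: 179 + 29.642/60 = 179.494033
  E ⇒ keep positive
Point 5:
  Lat: 89 + 0.8543/60 = 89.014238
  S ⇒ negate
  λ: 31.3′ = 0.521667°; total 43.521667
  E → positive
Point 6:
  φ: 26′ + 14.41″ = 26.24017′; 77 + 26.24017/60 = 77.437336
  S → negative
  λ: 61° + 7/60 + 25/3600 = 61 + 0.116667 + 0.006944 = 61.123611
  hemisphere W, so the sign is −

1. -26.65038, 148.69067
2. 14.86444, -0.11394
3. -66.64889, -39.38500
4. -46.54887, 179.49403
5. -89.01424, 43.52167
6. -77.43734, -61.12361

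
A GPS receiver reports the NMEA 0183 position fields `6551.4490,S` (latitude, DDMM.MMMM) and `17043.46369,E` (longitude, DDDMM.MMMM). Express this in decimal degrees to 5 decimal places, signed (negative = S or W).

Lat: degrees = first 2 digits = 65, minutes = 51.449; 65 + 51.449/60 = 65.857483
hemisphere S, so the sign is −
Lon: split at 3 digits → 170° and 43.46369′; 170 + 43.46369/60 = 170.724395
E ⇒ keep positive

-65.85748, 170.72439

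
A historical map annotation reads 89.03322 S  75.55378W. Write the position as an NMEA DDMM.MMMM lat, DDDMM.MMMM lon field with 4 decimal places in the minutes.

8901.9932,S / 07533.2268,W

Latitude: fractional part 0.033220 → 1.993200 minutes
Longitude: fractional part 0.553780 → 33.226800 minutes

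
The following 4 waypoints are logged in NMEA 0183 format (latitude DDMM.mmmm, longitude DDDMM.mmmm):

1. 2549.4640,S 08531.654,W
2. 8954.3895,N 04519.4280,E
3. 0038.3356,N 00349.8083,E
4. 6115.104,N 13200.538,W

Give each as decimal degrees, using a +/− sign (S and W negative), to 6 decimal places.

1. -25.824400, -85.527567
2. 89.906492, 45.323800
3. 0.638927, 3.830138
4. 61.251733, -132.008967

Point 1:
  φ: degrees = first 2 digits = 25, minutes = 49.464; 25 + 49.464/60 = 25.8244000
  S ⇒ negate
  λ: split at 3 digits → 085° and 31.654′; 85 + 31.654/60 = 85.5275667
  hemisphere W, so the sign is −
Point 2:
  Lat: split at 2 digits → 89° and 54.3895′; 89 + 54.3895/60 = 89.9064917
  N → positive
  λ: split at 3 digits → 045° and 19.428′; 45 + 19.428/60 = 45.3238000
  E → positive
Point 3:
  Latitude: split at 2 digits → 00° and 38.3356′; 0 + 38.3356/60 = 0.6389267
  N → positive
  Lon: split at 3 digits → 003° and 49.8083′; 3 + 49.8083/60 = 3.8301383
  E → positive
Point 4:
  φ: degrees = first 2 digits = 61, minutes = 15.104; 61 + 15.104/60 = 61.2517333
  N → positive
  Lon: split at 3 digits → 132° and 0.538′; 132 + 0.538/60 = 132.0089667
  W ⇒ negate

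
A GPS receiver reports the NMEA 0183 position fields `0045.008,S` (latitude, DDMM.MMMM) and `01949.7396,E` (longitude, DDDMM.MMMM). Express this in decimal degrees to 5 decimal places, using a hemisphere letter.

0.75013° S, 19.82899° E

Lat: split at 2 digits → 00° and 45.008′; 0 + 45.008/60 = 0.750133
Lon: degrees = first 3 digits = 19, minutes = 49.7396; 19 + 49.7396/60 = 19.828993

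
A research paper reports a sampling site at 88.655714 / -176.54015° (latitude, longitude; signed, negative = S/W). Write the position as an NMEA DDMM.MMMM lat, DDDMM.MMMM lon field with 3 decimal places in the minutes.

Lat: minutes = (88.655714 − 88) × 60 = 39.34284
Longitude is negative → W; |value| = 176.540150
Lon: minutes = (176.540150 − 176) × 60 = 32.40900

8839.343,N / 17632.409,W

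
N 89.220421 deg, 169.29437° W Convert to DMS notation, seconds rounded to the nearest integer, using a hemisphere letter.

Lat: 0.220421° → 13.22526′; 0.22526 × 60 = 13.52″
λ: whole degrees 169; 17.66220′ → 17′ and 39.73″

89°13′14″ N, 169°17′40″ W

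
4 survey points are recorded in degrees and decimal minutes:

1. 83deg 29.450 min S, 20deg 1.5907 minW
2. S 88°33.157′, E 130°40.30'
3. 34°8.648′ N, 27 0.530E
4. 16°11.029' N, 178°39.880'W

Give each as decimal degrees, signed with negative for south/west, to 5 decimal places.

Point 1:
  Latitude: 83 + 29.45/60 = 83.490833
  S → negative
  Lon: 20 + 1.5907/60 = 20.026512
  W → negative
Point 2:
  Latitude: 33.157′ = 0.552617°; total 88.552617
  S → negative
  Longitude: 40.3′ = 0.671667°; total 130.671667
  E ⇒ keep positive
Point 3:
  Lat: 8.648′ = 0.144133°; total 34.144133
  N ⇒ keep positive
  Longitude: 0.53′ = 0.008833°; total 27.008833
  E ⇒ keep positive
Point 4:
  Lat: 11.029′ = 0.183817°; total 16.183817
  N → positive
  Lon: 39.88′ = 0.664667°; total 178.664667
  W ⇒ negate

1. -83.49083, -20.02651
2. -88.55262, 130.67167
3. 34.14413, 27.00883
4. 16.18382, -178.66467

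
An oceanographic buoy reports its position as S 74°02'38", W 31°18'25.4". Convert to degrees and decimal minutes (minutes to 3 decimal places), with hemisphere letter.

Latitude: seconds/60 = 0.63333; minutes = 2 + 0.63333 = 2.63333
Longitude: seconds/60 = 0.42333; minutes = 18 + 0.42333 = 18.42333

74° 2.633′ S, 31° 18.423′ W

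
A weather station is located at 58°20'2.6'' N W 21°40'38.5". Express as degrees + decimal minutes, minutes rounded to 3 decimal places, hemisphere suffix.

58° 20.043′ N, 21° 40.642′ W

φ: seconds/60 = 0.04333; minutes = 20 + 0.04333 = 20.04333
Longitude: seconds/60 = 0.64167; minutes = 40 + 0.64167 = 40.64167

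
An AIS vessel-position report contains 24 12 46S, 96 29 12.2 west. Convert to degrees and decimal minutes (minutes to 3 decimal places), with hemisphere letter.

24° 12.767′ S, 96° 29.203′ W

Lat: seconds/60 = 0.76667; minutes = 12 + 0.76667 = 12.76667
Longitude: seconds/60 = 0.20333; minutes = 29 + 0.20333 = 29.20333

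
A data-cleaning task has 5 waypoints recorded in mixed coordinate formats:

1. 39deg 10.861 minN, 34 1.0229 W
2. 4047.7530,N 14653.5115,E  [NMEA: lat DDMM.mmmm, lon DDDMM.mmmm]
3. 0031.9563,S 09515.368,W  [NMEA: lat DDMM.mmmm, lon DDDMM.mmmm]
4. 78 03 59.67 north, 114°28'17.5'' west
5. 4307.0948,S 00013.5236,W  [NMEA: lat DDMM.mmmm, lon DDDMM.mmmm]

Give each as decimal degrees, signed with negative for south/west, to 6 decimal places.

1. 39.181017, -34.017048
2. 40.795883, 146.891858
3. -0.532605, -95.256133
4. 78.066575, -114.471528
5. -43.118247, -0.225393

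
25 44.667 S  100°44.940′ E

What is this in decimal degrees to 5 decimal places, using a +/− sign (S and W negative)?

φ: 44.667′ = 0.744450°; total 25.744450
S → negative
λ: 44.94′ = 0.749000°; total 100.749000
E → positive

-25.74445, 100.74900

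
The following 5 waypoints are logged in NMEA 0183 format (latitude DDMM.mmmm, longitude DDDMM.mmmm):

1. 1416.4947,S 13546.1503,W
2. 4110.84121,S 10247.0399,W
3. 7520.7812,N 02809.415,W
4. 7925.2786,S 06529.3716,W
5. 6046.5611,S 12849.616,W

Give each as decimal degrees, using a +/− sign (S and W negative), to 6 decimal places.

1. -14.274912, -135.769172
2. -41.180687, -102.783998
3. 75.346353, -28.156917
4. -79.421310, -65.489527
5. -60.776018, -128.826933

Point 1:
  Latitude: split at 2 digits → 14° and 16.4947′; 14 + 16.4947/60 = 14.2749117
  hemisphere S, so the sign is −
  Lon: degrees = first 3 digits = 135, minutes = 46.1503; 135 + 46.1503/60 = 135.7691717
  hemisphere W, so the sign is −
Point 2:
  Lat: split at 2 digits → 41° and 10.84121′; 41 + 10.84121/60 = 41.1806868
  S ⇒ negate
  Longitude: degrees = first 3 digits = 102, minutes = 47.0399; 102 + 47.0399/60 = 102.7839983
  W ⇒ negate
Point 3:
  Latitude: split at 2 digits → 75° and 20.7812′; 75 + 20.7812/60 = 75.3463533
  N ⇒ keep positive
  Lon: split at 3 digits → 028° and 9.415′; 28 + 9.415/60 = 28.1569167
  hemisphere W, so the sign is −
Point 4:
  φ: split at 2 digits → 79° and 25.2786′; 79 + 25.2786/60 = 79.4213100
  S ⇒ negate
  Lon: degrees = first 3 digits = 65, minutes = 29.3716; 65 + 29.3716/60 = 65.4895267
  W → negative
Point 5:
  Latitude: split at 2 digits → 60° and 46.5611′; 60 + 46.5611/60 = 60.7760183
  hemisphere S, so the sign is −
  Longitude: degrees = first 3 digits = 128, minutes = 49.616; 128 + 49.616/60 = 128.8269333
  W ⇒ negate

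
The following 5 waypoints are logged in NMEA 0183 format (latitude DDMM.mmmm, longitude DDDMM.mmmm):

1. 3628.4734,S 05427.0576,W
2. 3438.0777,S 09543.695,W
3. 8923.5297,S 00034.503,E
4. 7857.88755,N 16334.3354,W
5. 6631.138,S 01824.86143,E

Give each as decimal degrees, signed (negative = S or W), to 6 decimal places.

1. -36.474557, -54.450960
2. -34.634628, -95.728250
3. -89.392162, 0.575050
4. 78.964793, -163.572257
5. -66.518967, 18.414357

Point 1:
  φ: degrees = first 2 digits = 36, minutes = 28.4734; 36 + 28.4734/60 = 36.4745567
  S ⇒ negate
  Longitude: split at 3 digits → 054° and 27.0576′; 54 + 27.0576/60 = 54.4509600
  hemisphere W, so the sign is −
Point 2:
  Latitude: split at 2 digits → 34° and 38.0777′; 34 + 38.0777/60 = 34.6346283
  S ⇒ negate
  λ: degrees = first 3 digits = 95, minutes = 43.695; 95 + 43.695/60 = 95.7282500
  hemisphere W, so the sign is −
Point 3:
  Lat: split at 2 digits → 89° and 23.5297′; 89 + 23.5297/60 = 89.3921617
  S ⇒ negate
  Lon: split at 3 digits → 000° and 34.503′; 0 + 34.503/60 = 0.5750500
  E → positive
Point 4:
  Latitude: split at 2 digits → 78° and 57.88755′; 78 + 57.88755/60 = 78.9647925
  N → positive
  Lon: degrees = first 3 digits = 163, minutes = 34.3354; 163 + 34.3354/60 = 163.5722567
  hemisphere W, so the sign is −
Point 5:
  Latitude: split at 2 digits → 66° and 31.138′; 66 + 31.138/60 = 66.5189667
  S ⇒ negate
  Longitude: degrees = first 3 digits = 18, minutes = 24.86143; 18 + 24.86143/60 = 18.4143572
  E ⇒ keep positive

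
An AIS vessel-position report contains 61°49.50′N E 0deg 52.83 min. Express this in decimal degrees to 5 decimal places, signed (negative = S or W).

Latitude: 49.5′ = 0.825000°; total 61.825000
N ⇒ keep positive
Longitude: 52.83′ = 0.880500°; total 0.880500
E → positive

61.82500, 0.88050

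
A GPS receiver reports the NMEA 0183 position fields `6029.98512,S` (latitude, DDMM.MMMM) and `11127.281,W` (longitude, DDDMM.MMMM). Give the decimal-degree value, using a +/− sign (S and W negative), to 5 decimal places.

-60.49975, -111.45468

φ: degrees = first 2 digits = 60, minutes = 29.98512; 60 + 29.98512/60 = 60.499752
S ⇒ negate
λ: split at 3 digits → 111° and 27.281′; 111 + 27.281/60 = 111.454683
hemisphere W, so the sign is −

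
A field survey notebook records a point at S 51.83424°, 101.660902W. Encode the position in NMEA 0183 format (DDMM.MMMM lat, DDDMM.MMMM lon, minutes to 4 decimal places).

Latitude: fractional part 0.834240 → 50.054400 minutes
λ: minutes = (101.660902 − 101) × 60 = 39.654120

5150.0544,S / 10139.6541,W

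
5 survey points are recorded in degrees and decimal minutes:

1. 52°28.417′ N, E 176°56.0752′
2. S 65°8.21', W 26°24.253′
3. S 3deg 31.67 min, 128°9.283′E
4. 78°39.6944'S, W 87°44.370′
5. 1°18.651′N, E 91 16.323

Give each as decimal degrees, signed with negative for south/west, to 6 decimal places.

Point 1:
  φ: 28.417′ = 0.473617°; total 52.4736167
  N → positive
  λ: 56.0752′ = 0.934587°; total 176.9345867
  E → positive
Point 2:
  Lat: 65 + 8.21/60 = 65.1368333
  S → negative
  Lon: 26 + 24.253/60 = 26.4042167
  W → negative
Point 3:
  Lat: 31.67′ = 0.527833°; total 3.5278333
  S → negative
  Longitude: 128 + 9.283/60 = 128.1547167
  E → positive
Point 4:
  φ: 78 + 39.6944/60 = 78.6615733
  S ⇒ negate
  λ: 44.37′ = 0.739500°; total 87.7395000
  W ⇒ negate
Point 5:
  φ: 1 + 18.651/60 = 1.3108500
  N ⇒ keep positive
  Lon: 91 + 16.323/60 = 91.2720500
  E ⇒ keep positive

1. 52.473617, 176.934587
2. -65.136833, -26.404217
3. -3.527833, 128.154717
4. -78.661573, -87.739500
5. 1.310850, 91.272050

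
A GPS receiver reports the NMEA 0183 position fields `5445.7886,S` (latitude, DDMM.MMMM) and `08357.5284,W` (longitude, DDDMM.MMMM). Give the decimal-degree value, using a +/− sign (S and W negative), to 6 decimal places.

φ: split at 2 digits → 54° and 45.7886′; 54 + 45.7886/60 = 54.7631433
S → negative
λ: split at 3 digits → 083° and 57.5284′; 83 + 57.5284/60 = 83.9588067
W → negative

-54.763143, -83.958807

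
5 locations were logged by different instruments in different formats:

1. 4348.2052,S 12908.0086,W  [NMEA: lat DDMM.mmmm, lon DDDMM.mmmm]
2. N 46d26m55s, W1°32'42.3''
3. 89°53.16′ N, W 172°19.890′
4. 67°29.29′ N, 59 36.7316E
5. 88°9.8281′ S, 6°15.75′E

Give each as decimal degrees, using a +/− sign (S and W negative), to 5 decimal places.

1. -43.80342, -129.13348
2. 46.44861, -1.54508
3. 89.88600, -172.33150
4. 67.48817, 59.61219
5. -88.16380, 6.26250

Point 1:
  Latitude: degrees = first 2 digits = 43, minutes = 48.2052; 43 + 48.2052/60 = 43.803420
  S → negative
  λ: degrees = first 3 digits = 129, minutes = 8.0086; 129 + 8.0086/60 = 129.133477
  W ⇒ negate
Point 2:
  φ: 26′ + 55″ = 26.91667′; 46 + 26.91667/60 = 46.448611
  N → positive
  Lon: 32′ + 42.3″ = 32.70500′; 1 + 32.70500/60 = 1.545083
  W → negative
Point 3:
  Latitude: 53.16′ = 0.886000°; total 89.886000
  N → positive
  Lon: 19.89′ = 0.331500°; total 172.331500
  W ⇒ negate
Point 4:
  Latitude: 29.29′ = 0.488167°; total 67.488167
  N → positive
  Lon: 36.7316′ = 0.612193°; total 59.612193
  E → positive
Point 5:
  Latitude: 88 + 9.8281/60 = 88.163802
  S ⇒ negate
  Lon: 15.75′ = 0.262500°; total 6.262500
  E ⇒ keep positive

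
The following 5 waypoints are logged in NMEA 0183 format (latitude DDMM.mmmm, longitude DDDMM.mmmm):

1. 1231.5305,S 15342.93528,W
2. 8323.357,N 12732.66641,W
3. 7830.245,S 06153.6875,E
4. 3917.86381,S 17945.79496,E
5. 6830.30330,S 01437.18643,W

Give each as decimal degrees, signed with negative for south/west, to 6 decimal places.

Point 1:
  Lat: split at 2 digits → 12° and 31.5305′; 12 + 31.5305/60 = 12.5255083
  S → negative
  Lon: split at 3 digits → 153° and 42.93528′; 153 + 42.93528/60 = 153.7155880
  W ⇒ negate
Point 2:
  Latitude: split at 2 digits → 83° and 23.357′; 83 + 23.357/60 = 83.3892833
  N → positive
  Longitude: split at 3 digits → 127° and 32.66641′; 127 + 32.66641/60 = 127.5444402
  W → negative
Point 3:
  Latitude: degrees = first 2 digits = 78, minutes = 30.245; 78 + 30.245/60 = 78.5040833
  S → negative
  Lon: degrees = first 3 digits = 61, minutes = 53.6875; 61 + 53.6875/60 = 61.8947917
  E ⇒ keep positive
Point 4:
  Lat: split at 2 digits → 39° and 17.86381′; 39 + 17.86381/60 = 39.2977302
  hemisphere S, so the sign is −
  Longitude: split at 3 digits → 179° and 45.79496′; 179 + 45.79496/60 = 179.7632493
  E ⇒ keep positive
Point 5:
  φ: split at 2 digits → 68° and 30.3033′; 68 + 30.3033/60 = 68.5050550
  S ⇒ negate
  λ: degrees = first 3 digits = 14, minutes = 37.18643; 14 + 37.18643/60 = 14.6197738
  W ⇒ negate

1. -12.525508, -153.715588
2. 83.389283, -127.544440
3. -78.504083, 61.894792
4. -39.297730, 179.763249
5. -68.505055, -14.619774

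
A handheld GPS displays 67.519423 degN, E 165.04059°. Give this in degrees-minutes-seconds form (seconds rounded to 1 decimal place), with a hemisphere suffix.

67°31′9.9″ N, 165°02′26.1″ E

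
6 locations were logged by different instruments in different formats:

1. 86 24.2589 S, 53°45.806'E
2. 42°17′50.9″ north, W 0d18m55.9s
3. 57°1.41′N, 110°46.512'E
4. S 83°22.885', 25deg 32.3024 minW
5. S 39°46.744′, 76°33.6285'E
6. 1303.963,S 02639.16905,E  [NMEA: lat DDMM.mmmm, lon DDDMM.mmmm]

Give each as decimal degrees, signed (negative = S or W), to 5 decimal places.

1. -86.40432, 53.76343
2. 42.29747, -0.31553
3. 57.02350, 110.77520
4. -83.38142, -25.53837
5. -39.77907, 76.56048
6. -13.06605, 26.65282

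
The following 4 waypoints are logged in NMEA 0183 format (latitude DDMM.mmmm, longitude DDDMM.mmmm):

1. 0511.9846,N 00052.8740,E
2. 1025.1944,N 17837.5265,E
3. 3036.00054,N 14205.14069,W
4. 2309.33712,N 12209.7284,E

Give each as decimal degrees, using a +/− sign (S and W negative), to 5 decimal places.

1. 5.19974, 0.88123
2. 10.41991, 178.62544
3. 30.60001, -142.08568
4. 23.15562, 122.16214

Point 1:
  Lat: split at 2 digits → 05° and 11.9846′; 5 + 11.9846/60 = 5.199743
  N → positive
  Lon: degrees = first 3 digits = 0, minutes = 52.874; 0 + 52.874/60 = 0.881233
  E → positive
Point 2:
  Latitude: degrees = first 2 digits = 10, minutes = 25.1944; 10 + 25.1944/60 = 10.419907
  N ⇒ keep positive
  Longitude: degrees = first 3 digits = 178, minutes = 37.5265; 178 + 37.5265/60 = 178.625442
  E → positive
Point 3:
  Latitude: degrees = first 2 digits = 30, minutes = 36.00054; 30 + 36.00054/60 = 30.600009
  N → positive
  Lon: split at 3 digits → 142° and 5.14069′; 142 + 5.14069/60 = 142.085678
  W → negative
Point 4:
  Latitude: split at 2 digits → 23° and 9.33712′; 23 + 9.33712/60 = 23.155619
  N → positive
  λ: split at 3 digits → 122° and 9.7284′; 122 + 9.7284/60 = 122.162140
  E → positive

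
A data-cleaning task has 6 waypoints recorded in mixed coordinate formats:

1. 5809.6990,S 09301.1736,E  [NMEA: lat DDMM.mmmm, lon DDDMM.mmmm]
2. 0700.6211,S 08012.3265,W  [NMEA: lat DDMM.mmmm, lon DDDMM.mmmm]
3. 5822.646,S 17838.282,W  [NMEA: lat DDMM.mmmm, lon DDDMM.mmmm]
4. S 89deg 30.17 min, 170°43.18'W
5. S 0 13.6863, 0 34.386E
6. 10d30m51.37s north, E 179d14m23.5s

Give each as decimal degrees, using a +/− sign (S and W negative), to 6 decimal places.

1. -58.161650, 93.019560
2. -7.010352, -80.205442
3. -58.377433, -178.638033
4. -89.502833, -170.719667
5. -0.228105, 0.573100
6. 10.514269, 179.239861

Point 1:
  φ: split at 2 digits → 58° and 9.699′; 58 + 9.699/60 = 58.1616500
  S → negative
  λ: split at 3 digits → 093° and 1.1736′; 93 + 1.1736/60 = 93.0195600
  E → positive
Point 2:
  φ: split at 2 digits → 07° and 0.6211′; 7 + 0.6211/60 = 7.0103517
  S ⇒ negate
  Longitude: split at 3 digits → 080° and 12.3265′; 80 + 12.3265/60 = 80.2054417
  W → negative
Point 3:
  φ: degrees = first 2 digits = 58, minutes = 22.646; 58 + 22.646/60 = 58.3774333
  hemisphere S, so the sign is −
  Longitude: split at 3 digits → 178° and 38.282′; 178 + 38.282/60 = 178.6380333
  hemisphere W, so the sign is −
Point 4:
  Lat: 30.17′ = 0.502833°; total 89.5028333
  S ⇒ negate
  Longitude: 170 + 43.18/60 = 170.7196667
  hemisphere W, so the sign is −
Point 5:
  Lat: 0 + 13.6863/60 = 0.2281050
  hemisphere S, so the sign is −
  Lon: 0 + 34.386/60 = 0.5731000
  E ⇒ keep positive
Point 6:
  Latitude: 10 + 30/60 + 51.37/3600 = 10.5142694
  N → positive
  Longitude: 14′ + 23.5″ = 14.39167′; 179 + 14.39167/60 = 179.2398611
  E → positive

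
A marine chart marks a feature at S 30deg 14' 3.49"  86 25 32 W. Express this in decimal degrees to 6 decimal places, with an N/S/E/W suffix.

Latitude: 30° + 14/60 + 3.49/3600 = 30 + 0.233333 + 0.000969 = 30.2343028
Lon: 86 + 25/60 + 32/3600 = 86.4255556

30.234303° S, 86.425556° W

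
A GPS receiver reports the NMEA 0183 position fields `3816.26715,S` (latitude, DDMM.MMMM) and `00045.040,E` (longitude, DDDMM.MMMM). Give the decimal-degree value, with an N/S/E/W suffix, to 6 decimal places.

Latitude: degrees = first 2 digits = 38, minutes = 16.26715; 38 + 16.26715/60 = 38.2711192
λ: split at 3 digits → 000° and 45.04′; 0 + 45.04/60 = 0.7506667

38.271119° S, 0.750667° E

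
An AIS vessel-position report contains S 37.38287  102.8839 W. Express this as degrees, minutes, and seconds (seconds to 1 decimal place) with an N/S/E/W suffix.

37°22′58.3″ S, 102°53′2.0″ W

Lat: 0.382870° → 22.97220′; 0.97220 × 60 = 58.332″
Longitude: whole degrees 102; 53.03400′ → 53′ and 2.040″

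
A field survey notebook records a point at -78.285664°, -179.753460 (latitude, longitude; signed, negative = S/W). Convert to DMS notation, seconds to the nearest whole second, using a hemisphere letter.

78°17′8″ S, 179°45′12″ W

Latitude is negative → S; |value| = 78.285664
φ: 0.285664° → 17.13984′; 0.13984 × 60 = 8.39″
Longitude is negative → W; |value| = 179.753460
λ: whole degrees 179; 45.20760′ → 45′ and 12.46″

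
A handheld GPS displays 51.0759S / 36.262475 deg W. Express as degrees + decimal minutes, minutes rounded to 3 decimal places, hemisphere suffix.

φ: fractional part 0.075900 → 4.55400 minutes
Lon: fractional part 0.262475 → 15.74850 minutes

51° 4.554′ S, 36° 15.749′ W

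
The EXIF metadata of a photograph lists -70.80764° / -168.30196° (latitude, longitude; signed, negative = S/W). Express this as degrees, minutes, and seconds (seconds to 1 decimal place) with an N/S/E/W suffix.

Latitude is negative → S; |value| = 70.807640
φ: 0.807640° → 48.45840′; 0.45840 × 60 = 27.504″
Longitude is negative → W; |value| = 168.301960
λ: whole degrees 168; 18.11760′ → 18′ and 7.056″

70°48′27.5″ S, 168°18′7.1″ W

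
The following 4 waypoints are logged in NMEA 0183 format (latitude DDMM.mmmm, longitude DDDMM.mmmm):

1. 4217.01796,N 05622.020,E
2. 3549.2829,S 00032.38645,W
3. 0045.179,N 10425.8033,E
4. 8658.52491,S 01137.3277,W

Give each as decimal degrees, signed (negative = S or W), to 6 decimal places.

Point 1:
  Lat: degrees = first 2 digits = 42, minutes = 17.01796; 42 + 17.01796/60 = 42.2836327
  N ⇒ keep positive
  λ: split at 3 digits → 056° and 22.02′; 56 + 22.02/60 = 56.3670000
  E ⇒ keep positive
Point 2:
  Lat: degrees = first 2 digits = 35, minutes = 49.2829; 35 + 49.2829/60 = 35.8213817
  S ⇒ negate
  Longitude: degrees = first 3 digits = 0, minutes = 32.38645; 0 + 32.38645/60 = 0.5397742
  hemisphere W, so the sign is −
Point 3:
  Lat: split at 2 digits → 00° and 45.179′; 0 + 45.179/60 = 0.7529833
  N ⇒ keep positive
  λ: split at 3 digits → 104° and 25.8033′; 104 + 25.8033/60 = 104.4300550
  E ⇒ keep positive
Point 4:
  Lat: split at 2 digits → 86° and 58.52491′; 86 + 58.52491/60 = 86.9754152
  S → negative
  λ: split at 3 digits → 011° and 37.3277′; 11 + 37.3277/60 = 11.6221283
  W ⇒ negate

1. 42.283633, 56.367000
2. -35.821382, -0.539774
3. 0.752983, 104.430055
4. -86.975415, -11.622128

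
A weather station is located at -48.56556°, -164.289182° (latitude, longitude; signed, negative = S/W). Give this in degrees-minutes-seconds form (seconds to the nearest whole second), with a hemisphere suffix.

48°33′56″ S, 164°17′21″ W

Latitude is negative → S; |value| = 48.565560
Lat: whole degrees 48; 33.93360′ → 33′ and 56.02″
Longitude is negative → W; |value| = 164.289182
Longitude: 0.289182° → 17.35092′; 0.35092 × 60 = 21.06″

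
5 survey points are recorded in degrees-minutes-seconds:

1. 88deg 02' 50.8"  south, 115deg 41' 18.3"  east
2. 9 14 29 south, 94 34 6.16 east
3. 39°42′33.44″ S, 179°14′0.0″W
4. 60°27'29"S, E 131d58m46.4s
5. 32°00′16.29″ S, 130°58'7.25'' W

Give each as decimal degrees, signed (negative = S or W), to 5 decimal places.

1. -88.04744, 115.68842
2. -9.24139, 94.56838
3. -39.70929, -179.23333
4. -60.45806, 131.97956
5. -32.00453, -130.96868

Point 1:
  φ: 88 + 2/60 + 50.8/3600 = 88.047444
  S → negative
  Longitude: 41′ + 18.3″ = 41.30500′; 115 + 41.30500/60 = 115.688417
  E → positive
Point 2:
  Lat: 9 + 14/60 + 29/3600 = 9.241389
  hemisphere S, so the sign is −
  Longitude: 94° + 34/60 + 6.16/3600 = 94 + 0.566667 + 0.001711 = 94.568378
  E → positive
Point 3:
  φ: 39 + 42/60 + 33.44/3600 = 39.709289
  hemisphere S, so the sign is −
  Longitude: 179 + 14/60 + 0/3600 = 179.233333
  W → negative
Point 4:
  Latitude: 27′ + 29″ = 27.48333′; 60 + 27.48333/60 = 60.458056
  S → negative
  Longitude: 58′ + 46.4″ = 58.77333′; 131 + 58.77333/60 = 131.979556
  E → positive
Point 5:
  Lat: 0′ + 16.29″ = 0.27150′; 32 + 0.27150/60 = 32.004525
  hemisphere S, so the sign is −
  Lon: 130° + 58/60 + 7.25/3600 = 130 + 0.966667 + 0.002014 = 130.968681
  W ⇒ negate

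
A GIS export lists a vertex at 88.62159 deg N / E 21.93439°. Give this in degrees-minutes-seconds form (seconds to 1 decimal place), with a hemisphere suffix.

88°37′17.7″ N, 21°56′3.8″ E

Lat: 0.621590 × 60 = 37.29540′ → 37′, remainder × 60 = 17.724″
Longitude: 0.934390° → 56.06340′; 0.06340 × 60 = 3.804″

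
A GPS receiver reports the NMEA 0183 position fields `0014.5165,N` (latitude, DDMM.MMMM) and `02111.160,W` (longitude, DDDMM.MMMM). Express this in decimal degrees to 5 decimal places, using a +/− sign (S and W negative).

Latitude: degrees = first 2 digits = 0, minutes = 14.5165; 0 + 14.5165/60 = 0.241942
N ⇒ keep positive
Longitude: degrees = first 3 digits = 21, minutes = 11.16; 21 + 11.16/60 = 21.186000
hemisphere W, so the sign is −

0.24194, -21.18600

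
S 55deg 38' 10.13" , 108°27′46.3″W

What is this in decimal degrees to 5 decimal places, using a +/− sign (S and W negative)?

-55.63615, -108.46286

φ: 55 + 38/60 + 10.13/3600 = 55.636147
hemisphere S, so the sign is −
λ: 108° + 27/60 + 46.3/3600 = 108 + 0.450000 + 0.012861 = 108.462861
W → negative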